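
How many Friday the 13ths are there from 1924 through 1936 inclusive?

24

Friday-the-13ths by year:
1924: Jun
1925: Feb, Mar, Nov
1926: Aug
1927: May
1928: Jan, Apr, Jul
1929: Sep, Dec
1930: Jun
1931: Feb, Mar, Nov
1932: May
1933: Jan, Oct
1934: Apr, Jul
1935: Sep, Dec
1936: Mar, Nov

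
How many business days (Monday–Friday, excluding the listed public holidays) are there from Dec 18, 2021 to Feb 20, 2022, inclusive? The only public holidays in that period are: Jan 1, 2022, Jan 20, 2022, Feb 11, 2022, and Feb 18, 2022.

42

Dec 18, 2021 is a Saturday.
That's 65 days from start to end, counting both.
65 = 7 × 9 + 2, so there are 9 full weeks plus 2 extra days.
Each full week contributes 5 weekdays (Mon–Fri): 9 × 5 = 45.
The 2 extra days are Saturday, Sunday — none qualify.
Total: 45 + 0 = 45.
Holidays: Jan 1, 2022 (Sat); Jan 20, 2022 (Thu); Feb 11, 2022 (Fri); Feb 18, 2022 (Fri).
3 of the 4 holidays fall on weekdays; the rest are weekends and were already excluded.
Business days: 45 − 3 = 42.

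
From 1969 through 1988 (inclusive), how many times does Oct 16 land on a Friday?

3

Day of week of October 16 in each year:
1969: Thu, 1970: Fri ✓, 1971: Sat, 1972: Mon, 1973: Tue, 1974: Wed, 1975: Thu, 1976: Sat, 1977: Sun, 1978: Mon, 1979: Tue, 1980: Thu, 1981: Fri ✓, 1982: Sat, 1983: Sun, 1984: Tue, 1985: Wed, 1986: Thu, 1987: Fri ✓, 1988: Sun
Fridays: 1970, 1981, 1987.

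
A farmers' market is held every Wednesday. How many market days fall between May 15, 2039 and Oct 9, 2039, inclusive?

21

May 15, 2039 is a Sunday.
That's 148 days from start to end, counting both.
148 = 7 × 21 + 1, so there are 21 full weeks plus 1 extra day.
Each full week contributes one Wednesday: 21 so far.
The 1 extra day is Sun — none qualify.
Total: 21 + 0 = 21.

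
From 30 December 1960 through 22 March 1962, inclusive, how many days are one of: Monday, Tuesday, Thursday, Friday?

256

30 December 1960 is a Friday.
From 30 December 1960 to 22 March 1962 is 448 days inclusive.
448 = 7 × 64, so the span is exactly 64 full weeks.
Each full week contributes 4 days from the set (Mon, Tue, Thu, Fri): 64 × 4 = 256.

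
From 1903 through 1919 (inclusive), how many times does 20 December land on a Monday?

2

Day of week of December 20 in each year:
1903: Sun, 1904: Tue, 1905: Wed, 1906: Thu, 1907: Fri, 1908: Sun, 1909: Mon ✓, 1910: Tue, 1911: Wed, 1912: Fri, 1913: Sat, 1914: Sun, 1915: Mon ✓, 1916: Wed, 1917: Thu, 1918: Fri, 1919: Sat
Mondays: 1909, 1915.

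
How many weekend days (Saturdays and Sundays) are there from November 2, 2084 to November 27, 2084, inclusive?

November 2, 2084 is a Thursday.
The range spans 26 days (inclusive of both endpoints).
26 = 7 × 3 + 5, so there are 3 full weeks plus 5 extra days.
Each full week contributes 2 weekend days (Sat, Sun): 3 × 2 = 6.
The 5 extra days are Thu, Fri, Sat, Sun, Mon — 2 of them qualify.
Total: 6 + 2 = 8.

8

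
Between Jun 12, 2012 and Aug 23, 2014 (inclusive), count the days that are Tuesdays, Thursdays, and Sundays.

344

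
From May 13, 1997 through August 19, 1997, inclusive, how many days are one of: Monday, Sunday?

28

May 13, 1997 is a Tuesday.
That's 99 days from start to end, counting both.
99 = 7 × 14 + 1, so there are 14 full weeks plus 1 extra day.
Each full week contributes 2 days from the set (Mon, Sun): 14 × 2 = 28.
The 1 extra day is Tuesday — none qualify.
Total: 28 + 0 = 28.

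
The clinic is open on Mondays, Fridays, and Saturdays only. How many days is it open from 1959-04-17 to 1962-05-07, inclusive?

1959-04-17 is a Friday.
That's 1117 days from start to end, counting both.
1117 = 7 × 159 + 4, so there are 159 full weeks plus 4 extra days.
Each full week contributes 3 days from the set (Mon, Fri, Sat): 159 × 3 = 477.
The 4 extra days are Fri, Sat, Sun, Mon — 3 of them qualify.
Total: 477 + 3 = 480.

480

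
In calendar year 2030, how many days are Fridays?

52

1 January 2030 is a Tuesday.
That's 365 days from start to end, counting both.
365 = 7 × 52 + 1, so there are 52 full weeks plus 1 extra day.
Each full week contributes one Friday: 52 so far.
The 1 extra day is Tue — none qualify.
Total: 52 + 0 = 52.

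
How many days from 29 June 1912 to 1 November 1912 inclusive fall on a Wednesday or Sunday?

29 June 1912 is a Saturday.
That's 126 days from start to end, counting both.
126 = 7 × 18, so the span is exactly 18 full weeks.
Each full week contributes 2 days from the set (Wed, Sun): 18 × 2 = 36.

36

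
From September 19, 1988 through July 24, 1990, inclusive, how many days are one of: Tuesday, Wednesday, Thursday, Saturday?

385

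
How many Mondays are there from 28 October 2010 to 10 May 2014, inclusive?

28 October 2010 is a Thursday.
That's 1291 days from start to end, counting both.
1291 = 7 × 184 + 3, so there are 184 full weeks plus 3 extra days.
Each full week contributes one Monday: 184 so far.
The 3 extra days are Thursday, Friday, Saturday — none qualify.
Total: 184 + 0 = 184.

184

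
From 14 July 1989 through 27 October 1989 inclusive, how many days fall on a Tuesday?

15 Tuesdays

14 July 1989 is a Friday.
From 14 July 1989 to 27 October 1989 is 106 days inclusive.
106 = 7 × 15 + 1, so there are 15 full weeks plus 1 extra day.
Each full week contributes one Tuesday: 15 so far.
The 1 extra day is Friday — none qualify.
Total: 15 + 0 = 15.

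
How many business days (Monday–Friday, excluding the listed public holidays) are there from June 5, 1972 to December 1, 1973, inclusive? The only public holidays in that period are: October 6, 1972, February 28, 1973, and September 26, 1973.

June 5, 1972 is a Monday.
The range spans 545 days (inclusive of both endpoints).
545 = 7 × 77 + 6, so there are 77 full weeks plus 6 extra days.
Each full week contributes 5 weekdays (Mon–Fri): 77 × 5 = 385.
The 6 extra days are Monday, Tuesday, Wednesday, Thursday, Friday, Saturday — 5 of them qualify.
Total: 385 + 5 = 390.
Holidays: October 6, 1972 (Fri); February 28, 1973 (Wed); September 26, 1973 (Wed).
All 3 holidays fall on weekdays, so subtract 3.
Business days: 390 − 3 = 387.

387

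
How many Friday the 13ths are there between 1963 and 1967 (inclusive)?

8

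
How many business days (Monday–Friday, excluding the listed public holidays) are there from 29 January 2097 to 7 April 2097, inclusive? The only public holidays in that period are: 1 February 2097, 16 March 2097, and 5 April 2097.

47

29 January 2097 is a Tuesday.
From 29 January 2097 to 7 April 2097 is 69 days inclusive.
69 = 7 × 9 + 6, so there are 9 full weeks plus 6 extra days.
Each full week contributes 5 weekdays (Mon–Fri): 9 × 5 = 45.
The 6 extra days are Tuesday, Wednesday, Thursday, Friday, Saturday, Sunday — 4 of them qualify.
Total: 45 + 4 = 49.
Holidays: 1 February 2097 (Fri); 16 March 2097 (Sat); 5 April 2097 (Fri).
2 of the 3 holidays fall on weekdays; the rest are weekends and were already excluded.
Business days: 49 − 2 = 47.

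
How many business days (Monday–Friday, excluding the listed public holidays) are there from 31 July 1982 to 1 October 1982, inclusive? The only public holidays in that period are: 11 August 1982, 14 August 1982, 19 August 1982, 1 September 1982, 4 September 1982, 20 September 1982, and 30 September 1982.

40

31 July 1982 is a Saturday.
From 31 July 1982 to 1 October 1982 is 63 days inclusive.
63 = 7 × 9, so the span is exactly 9 full weeks.
Each full week contributes 5 weekdays (Mon–Fri): 9 × 5 = 45.
Total: 45.
Holidays: 11 August 1982 (Wed); 14 August 1982 (Sat); 19 August 1982 (Thu); 1 September 1982 (Wed); 4 September 1982 (Sat); 20 September 1982 (Mon); 30 September 1982 (Thu).
5 of the 7 holidays fall on weekdays; the rest are weekends and were already excluded.
Business days: 45 − 5 = 40.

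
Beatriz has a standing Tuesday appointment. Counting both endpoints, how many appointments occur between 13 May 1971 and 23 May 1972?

13 May 1971 is a Thursday.
From 13 May 1971 to 23 May 1972 is 377 days inclusive.
377 = 7 × 53 + 6, so there are 53 full weeks plus 6 extra days.
Each full week contributes one Tuesday: 53 so far.
The 6 extra days are Thu, Fri, Sat, Sun, Mon, Tue — 1 of them qualifies.
Total: 53 + 1 = 54.

54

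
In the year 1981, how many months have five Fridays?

4

A month has five Fridays exactly when Friday falls within its first (length − 28) days.
Jan: 31 days, starts Thu → 5 of Thu, Fri, Sat ✓
Feb: 28 days, starts Sun → 5 of (none)
Mar: 31 days, starts Sun → 5 of Sun, Mon, Tue
Apr: 30 days, starts Wed → 5 of Wed, Thu
May: 31 days, starts Fri → 5 of Fri, Sat, Sun ✓
Jun: 30 days, starts Mon → 5 of Mon, Tue
Jul: 31 days, starts Wed → 5 of Wed, Thu, Fri ✓
Aug: 31 days, starts Sat → 5 of Sat, Sun, Mon
Sep: 30 days, starts Tue → 5 of Tue, Wed
Oct: 31 days, starts Thu → 5 of Thu, Fri, Sat ✓
Nov: 30 days, starts Sun → 5 of Sun, Mon
Dec: 31 days, starts Tue → 5 of Tue, Wed, Thu
Months with five Fridays: Jan, May, Jul, Oct.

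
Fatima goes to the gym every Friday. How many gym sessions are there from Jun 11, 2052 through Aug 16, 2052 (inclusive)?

10 Fridays

Jun 11, 2052 is a Tuesday.
That's 67 days from start to end, counting both.
67 = 7 × 9 + 4, so there are 9 full weeks plus 4 extra days.
Each full week contributes one Friday: 9 so far.
The 4 extra days are Tuesday, Wednesday, Thursday, Friday — 1 of them qualifies.
Total: 9 + 1 = 10.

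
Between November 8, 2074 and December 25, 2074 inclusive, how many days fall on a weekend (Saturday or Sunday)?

November 8, 2074 is a Thursday.
The range spans 48 days (inclusive of both endpoints).
48 = 7 × 6 + 6, so there are 6 full weeks plus 6 extra days.
Each full week contributes 2 weekend days (Sat, Sun): 6 × 2 = 12.
The 6 extra days are Thu, Fri, Sat, Sun, Mon, Tue — 2 of them qualify.
Total: 12 + 2 = 14.

14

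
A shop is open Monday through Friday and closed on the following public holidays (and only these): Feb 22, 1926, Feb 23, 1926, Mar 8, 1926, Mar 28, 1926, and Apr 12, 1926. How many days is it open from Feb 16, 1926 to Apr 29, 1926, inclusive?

Feb 16, 1926 is a Tuesday.
That's 73 days from start to end, counting both.
73 = 7 × 10 + 3, so there are 10 full weeks plus 3 extra days.
Each full week contributes 5 weekdays (Mon–Fri): 10 × 5 = 50.
The 3 extra days are Tuesday, Wednesday, Thursday — 3 of them qualify.
Total: 50 + 3 = 53.
Holidays: Feb 22, 1926 (Mon); Feb 23, 1926 (Tue); Mar 8, 1926 (Mon); Mar 28, 1926 (Sun); Apr 12, 1926 (Mon).
4 of the 5 holidays fall on weekdays; the rest are weekends and were already excluded.
Business days: 53 − 4 = 49.

49 business days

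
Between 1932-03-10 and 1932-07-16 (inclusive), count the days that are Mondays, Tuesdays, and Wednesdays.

1932-03-10 is a Thursday.
That's 129 days from start to end, counting both.
129 = 7 × 18 + 3, so there are 18 full weeks plus 3 extra days.
Each full week contributes 3 days from the set (Mon, Tue, Wed): 18 × 3 = 54.
The 3 extra days are Thu, Fri, Sat — none qualify.
Total: 54 + 0 = 54.

54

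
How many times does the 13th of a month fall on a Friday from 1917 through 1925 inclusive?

16

Friday-the-13ths by year:
1917: Apr, Jul
1918: Sep, Dec
1919: Jun
1920: Feb, Aug
1921: May
1922: Jan, Oct
1923: Apr, Jul
1924: Jun
1925: Feb, Mar, Nov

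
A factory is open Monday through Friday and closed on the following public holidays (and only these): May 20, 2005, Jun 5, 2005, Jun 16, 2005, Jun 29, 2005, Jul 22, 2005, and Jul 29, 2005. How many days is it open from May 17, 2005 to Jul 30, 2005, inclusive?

May 17, 2005 is a Tuesday.
From May 17, 2005 to Jul 30, 2005 is 75 days inclusive.
75 = 7 × 10 + 5, so there are 10 full weeks plus 5 extra days.
Each full week contributes 5 weekdays (Mon–Fri): 10 × 5 = 50.
The 5 extra days are Tue, Wed, Thu, Fri, Sat — 4 of them qualify.
Total: 50 + 4 = 54.
Holidays: May 20, 2005 (Fri); Jun 5, 2005 (Sun); Jun 16, 2005 (Thu); Jun 29, 2005 (Wed); Jul 22, 2005 (Fri); Jul 29, 2005 (Fri).
5 of the 6 holidays fall on weekdays; the rest are weekends and were already excluded.
Business days: 54 − 5 = 49.

49 business days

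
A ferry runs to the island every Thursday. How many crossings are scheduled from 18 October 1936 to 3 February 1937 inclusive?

18 October 1936 is a Sunday.
The range spans 109 days (inclusive of both endpoints).
109 = 7 × 15 + 4, so there are 15 full weeks plus 4 extra days.
Each full week contributes one Thursday: 15 so far.
The 4 extra days are Sun, Mon, Tue, Wed — none qualify.
Total: 15 + 0 = 15.

15 Thursdays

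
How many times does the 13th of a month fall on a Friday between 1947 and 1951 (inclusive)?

8

Friday-the-13ths by year:
1947: Jun
1948: Feb, Aug
1949: May
1950: Jan, Oct
1951: Apr, Jul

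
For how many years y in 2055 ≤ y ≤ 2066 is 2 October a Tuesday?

Day of week of October 2 in each year:
2055: Sat, 2056: Mon, 2057: Tue ✓, 2058: Wed, 2059: Thu, 2060: Sat, 2061: Sun, 2062: Mon, 2063: Tue ✓, 2064: Thu, 2065: Fri, 2066: Sat
Tuesdays: 2057, 2063.

2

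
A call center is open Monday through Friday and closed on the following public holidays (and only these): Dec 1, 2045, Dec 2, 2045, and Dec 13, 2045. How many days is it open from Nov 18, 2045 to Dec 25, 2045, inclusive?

24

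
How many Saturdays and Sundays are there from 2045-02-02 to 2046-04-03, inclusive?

2045-02-02 is a Thursday.
From 2045-02-02 to 2046-04-03 is 426 days inclusive.
426 = 7 × 60 + 6, so there are 60 full weeks plus 6 extra days.
Each full week contributes 2 weekend days (Sat, Sun): 60 × 2 = 120.
The 6 extra days are Thursday, Friday, Saturday, Sunday, Monday, Tuesday — 2 of them qualify.
Total: 120 + 2 = 122.

122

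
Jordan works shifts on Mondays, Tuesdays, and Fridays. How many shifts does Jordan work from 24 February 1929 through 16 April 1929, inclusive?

23

24 February 1929 is a Sunday.
The range spans 52 days (inclusive of both endpoints).
52 = 7 × 7 + 3, so there are 7 full weeks plus 3 extra days.
Each full week contributes 3 days from the set (Mon, Tue, Fri): 7 × 3 = 21.
The 3 extra days are Sunday, Monday, Tuesday — 2 of them qualify.
Total: 21 + 2 = 23.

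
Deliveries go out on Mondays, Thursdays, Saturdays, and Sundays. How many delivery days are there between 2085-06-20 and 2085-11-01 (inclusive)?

2085-06-20 is a Wednesday.
The range spans 135 days (inclusive of both endpoints).
135 = 7 × 19 + 2, so there are 19 full weeks plus 2 extra days.
Each full week contributes 4 days from the set (Mon, Thu, Sat, Sun): 19 × 4 = 76.
The 2 extra days are Wed, Thu — 1 of them qualifies.
Total: 76 + 1 = 77.

77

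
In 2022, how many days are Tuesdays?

52

January 1, 2022 is a Saturday.
The range spans 365 days (inclusive of both endpoints).
365 = 7 × 52 + 1, so there are 52 full weeks plus 1 extra day.
Each full week contributes one Tuesday: 52 so far.
The 1 extra day is Saturday — none qualify.
Total: 52 + 0 = 52.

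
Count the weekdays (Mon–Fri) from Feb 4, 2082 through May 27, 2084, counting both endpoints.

Feb 4, 2082 is a Wednesday.
From Feb 4, 2082 to May 27, 2084 is 844 days inclusive.
844 = 7 × 120 + 4, so there are 120 full weeks plus 4 extra days.
Each full week contributes 5 weekdays (Mon–Fri): 120 × 5 = 600.
The 4 extra days are Wednesday, Thursday, Friday, Saturday — 3 of them qualify.
Total: 600 + 3 = 603.

603 weekdays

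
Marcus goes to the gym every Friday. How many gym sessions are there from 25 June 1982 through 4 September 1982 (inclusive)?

11 Fridays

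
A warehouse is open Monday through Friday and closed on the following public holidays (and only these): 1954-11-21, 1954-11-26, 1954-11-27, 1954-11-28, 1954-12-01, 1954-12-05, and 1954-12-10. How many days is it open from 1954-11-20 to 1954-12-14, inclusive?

14

1954-11-20 is a Saturday.
The range spans 25 days (inclusive of both endpoints).
25 = 7 × 3 + 4, so there are 3 full weeks plus 4 extra days.
Each full week contributes 5 weekdays (Mon–Fri): 3 × 5 = 15.
The 4 extra days are Saturday, Sunday, Monday, Tuesday — 2 of them qualify.
Total: 15 + 2 = 17.
Holidays: 1954-11-21 (Sun); 1954-11-26 (Fri); 1954-11-27 (Sat); 1954-11-28 (Sun); 1954-12-01 (Wed); 1954-12-05 (Sun); 1954-12-10 (Fri).
3 of the 7 holidays fall on weekdays; the rest are weekends and were already excluded.
Business days: 17 − 3 = 14.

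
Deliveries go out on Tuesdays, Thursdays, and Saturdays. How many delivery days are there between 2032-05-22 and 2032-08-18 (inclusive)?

38

2032-05-22 is a Saturday.
That's 89 days from start to end, counting both.
89 = 7 × 12 + 5, so there are 12 full weeks plus 5 extra days.
Each full week contributes 3 days from the set (Tue, Thu, Sat): 12 × 3 = 36.
The 5 extra days are Saturday, Sunday, Monday, Tuesday, Wednesday — 2 of them qualify.
Total: 36 + 2 = 38.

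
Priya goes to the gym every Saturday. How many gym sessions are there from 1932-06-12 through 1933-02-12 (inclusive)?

1932-06-12 is a Sunday.
The range spans 246 days (inclusive of both endpoints).
246 = 7 × 35 + 1, so there are 35 full weeks plus 1 extra day.
Each full week contributes one Saturday: 35 so far.
The 1 extra day is Sun — none qualify.
Total: 35 + 0 = 35.

35 Saturdays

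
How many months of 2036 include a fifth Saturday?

4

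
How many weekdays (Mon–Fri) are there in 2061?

260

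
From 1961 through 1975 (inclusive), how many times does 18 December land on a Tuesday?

2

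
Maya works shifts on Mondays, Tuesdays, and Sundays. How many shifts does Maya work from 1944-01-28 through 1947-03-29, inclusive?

1944-01-28 is a Friday.
That's 1157 days from start to end, counting both.
1157 = 7 × 165 + 2, so there are 165 full weeks plus 2 extra days.
Each full week contributes 3 days from the set (Mon, Tue, Sun): 165 × 3 = 495.
The 2 extra days are Friday, Saturday — none qualify.
Total: 495 + 0 = 495.

495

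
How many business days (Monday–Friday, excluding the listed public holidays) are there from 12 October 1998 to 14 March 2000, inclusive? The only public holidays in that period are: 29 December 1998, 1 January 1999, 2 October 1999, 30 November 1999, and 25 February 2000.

368

12 October 1998 is a Monday.
From 12 October 1998 to 14 March 2000 is 520 days inclusive.
520 = 7 × 74 + 2, so there are 74 full weeks plus 2 extra days.
Each full week contributes 5 weekdays (Mon–Fri): 74 × 5 = 370.
The 2 extra days are Mon, Tue — 2 of them qualify.
Total: 370 + 2 = 372.
Holidays: 29 December 1998 (Tue); 1 January 1999 (Fri); 2 October 1999 (Sat); 30 November 1999 (Tue); 25 February 2000 (Fri).
4 of the 5 holidays fall on weekdays; the rest are weekends and were already excluded.
Business days: 372 − 4 = 368.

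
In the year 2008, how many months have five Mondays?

4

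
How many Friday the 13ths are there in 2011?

1

The 13th falls on a Friday when the month's 13th has weekday Fri.
Jan 13 is Thu; Feb 13 is Sun; Mar 13 is Sun; Apr 13 is Wed; May 13 is Fri ✓; Jun 13 is Mon; Jul 13 is Wed; Aug 13 is Sat; Sep 13 is Tue; Oct 13 is Thu; Nov 13 is Sun; Dec 13 is Tue.
Friday the 13ths: May.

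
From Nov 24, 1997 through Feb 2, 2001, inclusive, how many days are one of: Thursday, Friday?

Nov 24, 1997 is a Monday.
From Nov 24, 1997 to Feb 2, 2001 is 1167 days inclusive.
1167 = 7 × 166 + 5, so there are 166 full weeks plus 5 extra days.
Each full week contributes 2 days from the set (Thu, Fri): 166 × 2 = 332.
The 5 extra days are Mon, Tue, Wed, Thu, Fri — 2 of them qualify.
Total: 332 + 2 = 334.

334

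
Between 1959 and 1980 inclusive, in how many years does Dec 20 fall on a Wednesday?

Day of week of December 20 in each year:
1959: Sun, 1960: Tue, 1961: Wed ✓, 1962: Thu, 1963: Fri, 1964: Sun, 1965: Mon, 1966: Tue, 1967: Wed ✓, 1968: Fri, 1969: Sat, 1970: Sun, 1971: Mon, 1972: Wed ✓, 1973: Thu, 1974: Fri, 1975: Sat, 1976: Mon, 1977: Tue, 1978: Wed ✓, 1979: Thu, 1980: Sat
Wednesdays: 1961, 1967, 1972, 1978.

4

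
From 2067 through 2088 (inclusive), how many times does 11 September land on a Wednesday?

Day of week of September 11 in each year:
2067: Sun, 2068: Tue, 2069: Wed ✓, 2070: Thu, 2071: Fri, 2072: Sun, 2073: Mon, 2074: Tue, 2075: Wed ✓, 2076: Fri, 2077: Sat, 2078: Sun, 2079: Mon, 2080: Wed ✓, 2081: Thu, 2082: Fri, 2083: Sat, 2084: Mon, 2085: Tue, 2086: Wed ✓, 2087: Thu, 2088: Sat
Wednesdays: 2069, 2075, 2080, 2086.

4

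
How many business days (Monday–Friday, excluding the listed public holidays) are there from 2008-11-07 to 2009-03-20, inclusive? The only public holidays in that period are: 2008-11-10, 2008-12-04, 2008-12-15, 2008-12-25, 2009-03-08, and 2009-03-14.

2008-11-07 is a Friday.
From 2008-11-07 to 2009-03-20 is 134 days inclusive.
134 = 7 × 19 + 1, so there are 19 full weeks plus 1 extra day.
Each full week contributes 5 weekdays (Mon–Fri): 19 × 5 = 95.
The 1 extra day is Fri — 1 of them qualifies.
Total: 95 + 1 = 96.
Holidays: 2008-11-10 (Mon); 2008-12-04 (Thu); 2008-12-15 (Mon); 2008-12-25 (Thu); 2009-03-08 (Sun); 2009-03-14 (Sat).
4 of the 6 holidays fall on weekdays; the rest are weekends and were already excluded.
Business days: 96 − 4 = 92.

92 business days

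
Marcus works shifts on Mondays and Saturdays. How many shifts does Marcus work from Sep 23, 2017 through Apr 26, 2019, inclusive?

166

Sep 23, 2017 is a Saturday.
That's 581 days from start to end, counting both.
581 = 7 × 83, so the span is exactly 83 full weeks.
Each full week contributes 2 days from the set (Mon, Sat): 83 × 2 = 166.
Total: 166.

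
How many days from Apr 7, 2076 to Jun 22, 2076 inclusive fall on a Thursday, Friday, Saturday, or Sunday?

44

Apr 7, 2076 is a Tuesday.
The range spans 77 days (inclusive of both endpoints).
77 = 7 × 11, so the span is exactly 11 full weeks.
Each full week contributes 4 days from the set (Thu, Fri, Sat, Sun): 11 × 4 = 44.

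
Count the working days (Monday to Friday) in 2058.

2058-01-01 is a Tuesday.
The range spans 365 days (inclusive of both endpoints).
365 = 7 × 52 + 1, so there are 52 full weeks plus 1 extra day.
Each full week contributes 5 weekdays (Mon–Fri): 52 × 5 = 260.
The 1 extra day is Tue — 1 of them qualifies.
Total: 260 + 1 = 261.

261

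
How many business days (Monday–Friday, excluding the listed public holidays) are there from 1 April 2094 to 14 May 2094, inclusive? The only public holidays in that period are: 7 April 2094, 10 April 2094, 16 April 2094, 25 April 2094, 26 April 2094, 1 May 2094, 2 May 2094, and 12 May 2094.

28 business days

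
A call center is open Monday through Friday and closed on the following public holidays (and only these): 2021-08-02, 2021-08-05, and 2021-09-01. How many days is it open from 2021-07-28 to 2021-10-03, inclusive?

45

2021-07-28 is a Wednesday.
That's 68 days from start to end, counting both.
68 = 7 × 9 + 5, so there are 9 full weeks plus 5 extra days.
Each full week contributes 5 weekdays (Mon–Fri): 9 × 5 = 45.
The 5 extra days are Wed, Thu, Fri, Sat, Sun — 3 of them qualify.
Total: 45 + 3 = 48.
Holidays: 2021-08-02 (Mon); 2021-08-05 (Thu); 2021-09-01 (Wed).
All 3 holidays fall on weekdays, so subtract 3.
Business days: 48 − 3 = 45.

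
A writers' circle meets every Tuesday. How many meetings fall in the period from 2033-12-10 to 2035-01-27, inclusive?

59

2033-12-10 is a Saturday.
The range spans 414 days (inclusive of both endpoints).
414 = 7 × 59 + 1, so there are 59 full weeks plus 1 extra day.
Each full week contributes one Tuesday: 59 so far.
The 1 extra day is Saturday — none qualify.
Total: 59 + 0 = 59.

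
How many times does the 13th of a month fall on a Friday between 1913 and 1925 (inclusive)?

22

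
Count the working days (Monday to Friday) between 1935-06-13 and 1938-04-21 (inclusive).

1935-06-13 is a Thursday.
That's 1044 days from start to end, counting both.
1044 = 7 × 149 + 1, so there are 149 full weeks plus 1 extra day.
Each full week contributes 5 weekdays (Mon–Fri): 149 × 5 = 745.
The 1 extra day is Thursday — 1 of them qualifies.
Total: 745 + 1 = 746.

746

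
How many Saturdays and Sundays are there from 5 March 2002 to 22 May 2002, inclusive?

5 March 2002 is a Tuesday.
That's 79 days from start to end, counting both.
79 = 7 × 11 + 2, so there are 11 full weeks plus 2 extra days.
Each full week contributes 2 weekend days (Sat, Sun): 11 × 2 = 22.
The 2 extra days are Tue, Wed — none qualify.
Total: 22 + 0 = 22.

22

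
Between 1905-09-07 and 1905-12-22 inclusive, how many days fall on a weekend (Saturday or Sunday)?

30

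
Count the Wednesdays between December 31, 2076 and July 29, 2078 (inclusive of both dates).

December 31, 2076 is a Thursday.
The range spans 576 days (inclusive of both endpoints).
576 = 7 × 82 + 2, so there are 82 full weeks plus 2 extra days.
Each full week contributes one Wednesday: 82 so far.
The 2 extra days are Thu, Fri — none qualify.
Total: 82 + 0 = 82.

82 Wednesdays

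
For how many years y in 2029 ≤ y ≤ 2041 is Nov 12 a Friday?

2

Day of week of November 12 in each year:
2029: Mon, 2030: Tue, 2031: Wed, 2032: Fri ✓, 2033: Sat, 2034: Sun, 2035: Mon, 2036: Wed, 2037: Thu, 2038: Fri ✓, 2039: Sat, 2040: Mon, 2041: Tue
Fridays: 2032, 2038.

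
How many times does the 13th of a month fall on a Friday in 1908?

The 13th falls on a Friday when the month's 13th has weekday Fri.
Jan 13 is Mon; Feb 13 is Thu; Mar 13 is Fri ✓; Apr 13 is Mon; May 13 is Wed; Jun 13 is Sat; Jul 13 is Mon; Aug 13 is Thu; Sep 13 is Sun; Oct 13 is Tue; Nov 13 is Fri ✓; Dec 13 is Sun.
Friday the 13ths: Mar, Nov.

2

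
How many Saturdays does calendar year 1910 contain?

53

1 January 1910 is a Saturday.
That's 365 days from start to end, counting both.
365 = 7 × 52 + 1, so there are 52 full weeks plus 1 extra day.
Each full week contributes one Saturday: 52 so far.
The 1 extra day is Saturday — 1 of them qualifies.
Total: 52 + 1 = 53.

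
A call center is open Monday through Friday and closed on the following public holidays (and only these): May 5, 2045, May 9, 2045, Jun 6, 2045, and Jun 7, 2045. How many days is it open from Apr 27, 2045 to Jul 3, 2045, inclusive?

44 working days

Apr 27, 2045 is a Thursday.
From Apr 27, 2045 to Jul 3, 2045 is 68 days inclusive.
68 = 7 × 9 + 5, so there are 9 full weeks plus 5 extra days.
Each full week contributes 5 weekdays (Mon–Fri): 9 × 5 = 45.
The 5 extra days are Thu, Fri, Sat, Sun, Mon — 3 of them qualify.
Total: 45 + 3 = 48.
Holidays: May 5, 2045 (Fri); May 9, 2045 (Tue); Jun 6, 2045 (Tue); Jun 7, 2045 (Wed).
All 4 holidays fall on weekdays, so subtract 4.
Business days: 48 − 4 = 44.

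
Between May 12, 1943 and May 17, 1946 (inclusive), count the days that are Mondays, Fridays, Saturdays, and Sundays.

May 12, 1943 is a Wednesday.
The range spans 1102 days (inclusive of both endpoints).
1102 = 7 × 157 + 3, so there are 157 full weeks plus 3 extra days.
Each full week contributes 4 days from the set (Mon, Fri, Sat, Sun): 157 × 4 = 628.
The 3 extra days are Wed, Thu, Fri — 1 of them qualifies.
Total: 628 + 1 = 629.

629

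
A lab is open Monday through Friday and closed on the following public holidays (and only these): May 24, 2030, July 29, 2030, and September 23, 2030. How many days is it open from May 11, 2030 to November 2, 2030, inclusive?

122

May 11, 2030 is a Saturday.
From May 11, 2030 to November 2, 2030 is 176 days inclusive.
176 = 7 × 25 + 1, so there are 25 full weeks plus 1 extra day.
Each full week contributes 5 weekdays (Mon–Fri): 25 × 5 = 125.
The 1 extra day is Sat — none qualify.
Total: 125 + 0 = 125.
Holidays: May 24, 2030 (Fri); July 29, 2030 (Mon); September 23, 2030 (Mon).
All 3 holidays fall on weekdays, so subtract 3.
Business days: 125 − 3 = 122.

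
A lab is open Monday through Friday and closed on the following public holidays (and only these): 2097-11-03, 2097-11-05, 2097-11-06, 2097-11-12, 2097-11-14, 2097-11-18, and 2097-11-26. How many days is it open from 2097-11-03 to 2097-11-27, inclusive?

12 business days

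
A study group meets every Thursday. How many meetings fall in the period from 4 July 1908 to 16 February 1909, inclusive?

32 Thursdays

4 July 1908 is a Saturday.
From 4 July 1908 to 16 February 1909 is 228 days inclusive.
228 = 7 × 32 + 4, so there are 32 full weeks plus 4 extra days.
Each full week contributes one Thursday: 32 so far.
The 4 extra days are Saturday, Sunday, Monday, Tuesday — none qualify.
Total: 32 + 0 = 32.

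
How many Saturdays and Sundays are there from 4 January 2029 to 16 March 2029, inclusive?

20

4 January 2029 is a Thursday.
The range spans 72 days (inclusive of both endpoints).
72 = 7 × 10 + 2, so there are 10 full weeks plus 2 extra days.
Each full week contributes 2 weekend days (Sat, Sun): 10 × 2 = 20.
The 2 extra days are Thursday, Friday — none qualify.
Total: 20 + 0 = 20.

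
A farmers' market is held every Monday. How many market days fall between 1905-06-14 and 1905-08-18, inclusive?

9 Mondays

1905-06-14 is a Wednesday.
From 1905-06-14 to 1905-08-18 is 66 days inclusive.
66 = 7 × 9 + 3, so there are 9 full weeks plus 3 extra days.
Each full week contributes one Monday: 9 so far.
The 3 extra days are Wednesday, Thursday, Friday — none qualify.
Total: 9 + 0 = 9.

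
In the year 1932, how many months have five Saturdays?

A month has five Saturdays exactly when Saturday falls within its first (length − 28) days.
Jan: 31 days, starts Fri → 5 of Fri, Sat, Sun ✓
Feb: 29 days, starts Mon → 5 of Mon
Mar: 31 days, starts Tue → 5 of Tue, Wed, Thu
Apr: 30 days, starts Fri → 5 of Fri, Sat ✓
May: 31 days, starts Sun → 5 of Sun, Mon, Tue
Jun: 30 days, starts Wed → 5 of Wed, Thu
Jul: 31 days, starts Fri → 5 of Fri, Sat, Sun ✓
Aug: 31 days, starts Mon → 5 of Mon, Tue, Wed
Sep: 30 days, starts Thu → 5 of Thu, Fri
Oct: 31 days, starts Sat → 5 of Sat, Sun, Mon ✓
Nov: 30 days, starts Tue → 5 of Tue, Wed
Dec: 31 days, starts Thu → 5 of Thu, Fri, Sat ✓
Months with five Saturdays: Jan, Apr, Jul, Oct, Dec.

5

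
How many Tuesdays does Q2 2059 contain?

April 1, 2059 is a Tuesday.
The range spans 91 days (inclusive of both endpoints).
91 = 7 × 13, so the span is exactly 13 full weeks.
Each full week contributes one Tuesday: 13 so far.

13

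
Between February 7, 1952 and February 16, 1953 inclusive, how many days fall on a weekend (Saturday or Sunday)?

February 7, 1952 is a Thursday.
The range spans 376 days (inclusive of both endpoints).
376 = 7 × 53 + 5, so there are 53 full weeks plus 5 extra days.
Each full week contributes 2 weekend days (Sat, Sun): 53 × 2 = 106.
The 5 extra days are Thu, Fri, Sat, Sun, Mon — 2 of them qualify.
Total: 106 + 2 = 108.

108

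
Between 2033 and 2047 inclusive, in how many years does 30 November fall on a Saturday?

Day of week of November 30 in each year:
2033: Wed, 2034: Thu, 2035: Fri, 2036: Sun, 2037: Mon, 2038: Tue, 2039: Wed, 2040: Fri, 2041: Sat ✓, 2042: Sun, 2043: Mon, 2044: Wed, 2045: Thu, 2046: Fri, 2047: Sat ✓
Saturdays: 2041, 2047.

2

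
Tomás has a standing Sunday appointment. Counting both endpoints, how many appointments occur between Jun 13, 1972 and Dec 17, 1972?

27 Sundays

Jun 13, 1972 is a Tuesday.
That's 188 days from start to end, counting both.
188 = 7 × 26 + 6, so there are 26 full weeks plus 6 extra days.
Each full week contributes one Sunday: 26 so far.
The 6 extra days are Tuesday, Wednesday, Thursday, Friday, Saturday, Sunday — 1 of them qualifies.
Total: 26 + 1 = 27.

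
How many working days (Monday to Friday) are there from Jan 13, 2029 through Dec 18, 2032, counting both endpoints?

Jan 13, 2029 is a Saturday.
From Jan 13, 2029 to Dec 18, 2032 is 1436 days inclusive.
1436 = 7 × 205 + 1, so there are 205 full weeks plus 1 extra day.
Each full week contributes 5 weekdays (Mon–Fri): 205 × 5 = 1025.
The 1 extra day is Sat — none qualify.
Total: 1025 + 0 = 1025.

1025 weekdays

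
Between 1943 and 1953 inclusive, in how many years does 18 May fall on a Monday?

1

Day of week of May 18 in each year:
1943: Tue, 1944: Thu, 1945: Fri, 1946: Sat, 1947: Sun, 1948: Tue, 1949: Wed, 1950: Thu, 1951: Fri, 1952: Sun, 1953: Mon ✓
Mondays: 1953.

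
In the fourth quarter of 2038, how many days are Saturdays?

13

Oct 1, 2038 is a Friday.
That's 92 days from start to end, counting both.
92 = 7 × 13 + 1, so there are 13 full weeks plus 1 extra day.
Each full week contributes one Saturday: 13 so far.
The 1 extra day is Fri — none qualify.
Total: 13 + 0 = 13.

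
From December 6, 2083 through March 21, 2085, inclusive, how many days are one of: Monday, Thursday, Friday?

202

December 6, 2083 is a Monday.
That's 472 days from start to end, counting both.
472 = 7 × 67 + 3, so there are 67 full weeks plus 3 extra days.
Each full week contributes 3 days from the set (Mon, Thu, Fri): 67 × 3 = 201.
The 3 extra days are Mon, Tue, Wed — 1 of them qualifies.
Total: 201 + 1 = 202.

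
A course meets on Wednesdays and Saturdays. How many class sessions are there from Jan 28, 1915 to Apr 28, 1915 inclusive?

26

Jan 28, 1915 is a Thursday.
That's 91 days from start to end, counting both.
91 = 7 × 13, so the span is exactly 13 full weeks.
Each full week contributes 2 days from the set (Wed, Sat): 13 × 2 = 26.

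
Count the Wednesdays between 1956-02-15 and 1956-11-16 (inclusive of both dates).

40

1956-02-15 is a Wednesday.
That's 276 days from start to end, counting both.
276 = 7 × 39 + 3, so there are 39 full weeks plus 3 extra days.
Each full week contributes one Wednesday: 39 so far.
The 3 extra days are Wed, Thu, Fri — 1 of them qualifies.
Total: 39 + 1 = 40.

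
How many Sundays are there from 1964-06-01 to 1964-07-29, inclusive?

1964-06-01 is a Monday.
The range spans 59 days (inclusive of both endpoints).
59 = 7 × 8 + 3, so there are 8 full weeks plus 3 extra days.
Each full week contributes one Sunday: 8 so far.
The 3 extra days are Mon, Tue, Wed — none qualify.
Total: 8 + 0 = 8.

8 Sundays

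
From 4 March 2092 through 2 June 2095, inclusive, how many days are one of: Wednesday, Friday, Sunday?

4 March 2092 is a Tuesday.
From 4 March 2092 to 2 June 2095 is 1186 days inclusive.
1186 = 7 × 169 + 3, so there are 169 full weeks plus 3 extra days.
Each full week contributes 3 days from the set (Wed, Fri, Sun): 169 × 3 = 507.
The 3 extra days are Tuesday, Wednesday, Thursday — 1 of them qualifies.
Total: 507 + 1 = 508.

508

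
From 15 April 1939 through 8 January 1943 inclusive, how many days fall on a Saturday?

15 April 1939 is a Saturday.
From 15 April 1939 to 8 January 1943 is 1365 days inclusive.
1365 = 7 × 195, so the span is exactly 195 full weeks.
Each full week contributes one Saturday: 195 so far.
Total: 195.

195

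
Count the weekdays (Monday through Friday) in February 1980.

21 weekdays

Feb 1, 1980 is a Friday.
That's 29 days from start to end, counting both.
29 = 7 × 4 + 1, so there are 4 full weeks plus 1 extra day.
Each full week contributes 5 weekdays (Mon–Fri): 4 × 5 = 20.
The 1 extra day is Fri — 1 of them qualifies.
Total: 20 + 1 = 21.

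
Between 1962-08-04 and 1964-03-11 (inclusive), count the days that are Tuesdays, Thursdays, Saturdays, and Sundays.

335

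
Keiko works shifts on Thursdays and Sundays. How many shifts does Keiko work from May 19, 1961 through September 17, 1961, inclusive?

35

May 19, 1961 is a Friday.
The range spans 122 days (inclusive of both endpoints).
122 = 7 × 17 + 3, so there are 17 full weeks plus 3 extra days.
Each full week contributes 2 days from the set (Thu, Sun): 17 × 2 = 34.
The 3 extra days are Fri, Sat, Sun — 1 of them qualifies.
Total: 34 + 1 = 35.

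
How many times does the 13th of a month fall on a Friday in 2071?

3

The 13th falls on a Friday when the month's 13th has weekday Fri.
Jan 13 is Tue; Feb 13 is Fri ✓; Mar 13 is Fri ✓; Apr 13 is Mon; May 13 is Wed; Jun 13 is Sat; Jul 13 is Mon; Aug 13 is Thu; Sep 13 is Sun; Oct 13 is Tue; Nov 13 is Fri ✓; Dec 13 is Sun.
Friday the 13ths: Feb, Mar, Nov.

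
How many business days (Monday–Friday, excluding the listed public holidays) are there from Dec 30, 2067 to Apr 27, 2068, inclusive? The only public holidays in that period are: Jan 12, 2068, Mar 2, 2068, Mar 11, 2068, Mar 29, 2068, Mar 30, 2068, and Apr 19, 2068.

Dec 30, 2067 is a Friday.
That's 120 days from start to end, counting both.
120 = 7 × 17 + 1, so there are 17 full weeks plus 1 extra day.
Each full week contributes 5 weekdays (Mon–Fri): 17 × 5 = 85.
The 1 extra day is Fri — 1 of them qualifies.
Total: 85 + 1 = 86.
Holidays: Jan 12, 2068 (Thu); Mar 2, 2068 (Fri); Mar 11, 2068 (Sun); Mar 29, 2068 (Thu); Mar 30, 2068 (Fri); Apr 19, 2068 (Thu).
5 of the 6 holidays fall on weekdays; the rest are weekends and were already excluded.
Business days: 86 − 5 = 81.

81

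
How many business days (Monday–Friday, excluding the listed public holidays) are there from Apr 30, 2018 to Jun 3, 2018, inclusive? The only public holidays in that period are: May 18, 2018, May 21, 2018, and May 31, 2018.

22 business days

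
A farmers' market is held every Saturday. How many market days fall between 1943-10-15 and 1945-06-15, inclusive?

1943-10-15 is a Friday.
The range spans 610 days (inclusive of both endpoints).
610 = 7 × 87 + 1, so there are 87 full weeks plus 1 extra day.
Each full week contributes one Saturday: 87 so far.
The 1 extra day is Fri — none qualify.
Total: 87 + 0 = 87.

87 Saturdays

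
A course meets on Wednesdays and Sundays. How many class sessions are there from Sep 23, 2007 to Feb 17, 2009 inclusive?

147

Sep 23, 2007 is a Sunday.
That's 514 days from start to end, counting both.
514 = 7 × 73 + 3, so there are 73 full weeks plus 3 extra days.
Each full week contributes 2 days from the set (Wed, Sun): 73 × 2 = 146.
The 3 extra days are Sun, Mon, Tue — 1 of them qualifies.
Total: 146 + 1 = 147.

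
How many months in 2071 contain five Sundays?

4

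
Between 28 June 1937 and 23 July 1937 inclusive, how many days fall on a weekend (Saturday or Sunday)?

6

28 June 1937 is a Monday.
That's 26 days from start to end, counting both.
26 = 7 × 3 + 5, so there are 3 full weeks plus 5 extra days.
Each full week contributes 2 weekend days (Sat, Sun): 3 × 2 = 6.
The 5 extra days are Monday, Tuesday, Wednesday, Thursday, Friday — none qualify.
Total: 6 + 0 = 6.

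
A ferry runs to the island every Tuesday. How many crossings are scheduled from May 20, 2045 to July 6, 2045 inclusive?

7

May 20, 2045 is a Saturday.
From May 20, 2045 to July 6, 2045 is 48 days inclusive.
48 = 7 × 6 + 6, so there are 6 full weeks plus 6 extra days.
Each full week contributes one Tuesday: 6 so far.
The 6 extra days are Saturday, Sunday, Monday, Tuesday, Wednesday, Thursday — 1 of them qualifies.
Total: 6 + 1 = 7.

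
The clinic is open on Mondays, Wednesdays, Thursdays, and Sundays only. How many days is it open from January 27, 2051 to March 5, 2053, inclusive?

439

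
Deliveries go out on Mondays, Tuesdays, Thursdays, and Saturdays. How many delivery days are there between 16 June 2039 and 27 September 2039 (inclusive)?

60

16 June 2039 is a Thursday.
The range spans 104 days (inclusive of both endpoints).
104 = 7 × 14 + 6, so there are 14 full weeks plus 6 extra days.
Each full week contributes 4 days from the set (Mon, Tue, Thu, Sat): 14 × 4 = 56.
The 6 extra days are Thu, Fri, Sat, Sun, Mon, Tue — 4 of them qualify.
Total: 56 + 4 = 60.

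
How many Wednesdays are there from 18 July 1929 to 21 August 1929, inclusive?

5

18 July 1929 is a Thursday.
That's 35 days from start to end, counting both.
35 = 7 × 5, so the span is exactly 5 full weeks.
Each full week contributes one Wednesday: 5 so far.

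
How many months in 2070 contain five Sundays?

4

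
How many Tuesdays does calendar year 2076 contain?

1 January 2076 is a Wednesday.
From 1 January 2076 to 31 December 2076 is 366 days inclusive.
366 = 7 × 52 + 2, so there are 52 full weeks plus 2 extra days.
Each full week contributes one Tuesday: 52 so far.
The 2 extra days are Wednesday, Thursday — none qualify.
Total: 52 + 0 = 52.

52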